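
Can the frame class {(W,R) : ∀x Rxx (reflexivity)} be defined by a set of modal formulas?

Yes, by □p → p

This is a Sahlqvist condition; the T axiom □p → p defines it.
Suppose □p→p is valid. At any x set V(p)={w : Rxw}. Then □p holds at x, so p holds at x, i.e. Rxx.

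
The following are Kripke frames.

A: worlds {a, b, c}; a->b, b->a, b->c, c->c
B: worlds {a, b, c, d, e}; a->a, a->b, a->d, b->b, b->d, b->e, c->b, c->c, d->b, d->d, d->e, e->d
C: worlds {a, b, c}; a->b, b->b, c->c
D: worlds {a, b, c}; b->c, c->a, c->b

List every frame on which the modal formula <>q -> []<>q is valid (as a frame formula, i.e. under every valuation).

C

The schema corresponds to the Euclidean property: forall x forall y forall z (Rxy & Rxz -> Ryz).
A: fails — Rab and Rab but not Rbb.
B: fails — Rab and Raa but not Rba.
C: ✓.
D: fails — Rbc and Rbc but not Rcc.
Valid on: C.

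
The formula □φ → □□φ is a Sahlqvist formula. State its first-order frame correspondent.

transitivity

This schema is the 4 axiom.
It corresponds to transitivity: ∀x ∀y ∀z (Rxy ∧ Ryz → Rxz).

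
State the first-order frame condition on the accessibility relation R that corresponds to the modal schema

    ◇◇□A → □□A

This is a Sahlqvist (Geach-type) schema ◇^2□^1A → □^2◇^0A.
First-order correspondent: ∀x ∀y ∀z ((xR²y ∧ xR²z) → ∃w (yRw ∧ z = w)).

∀x ∀y ∀z ((xR²y ∧ xR²z) → ∃w (yRw ∧ z = w))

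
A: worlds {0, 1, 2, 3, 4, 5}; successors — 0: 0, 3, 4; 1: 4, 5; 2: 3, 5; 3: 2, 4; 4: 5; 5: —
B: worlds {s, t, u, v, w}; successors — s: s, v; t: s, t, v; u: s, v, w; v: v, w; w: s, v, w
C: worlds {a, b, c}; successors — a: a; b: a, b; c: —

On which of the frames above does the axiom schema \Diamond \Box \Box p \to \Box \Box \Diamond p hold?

B, C

The schema corresponds to a generalized confluence (Geach) condition: \forall x \forall y \forall z ((xRy \wedge x R^2 z) \to \exists w (y R^2 w \wedge zRw)).
A: fails — 0R0, 0R²5 but no w with 0R²w and 5Rw.
B: ✓.
C: ✓.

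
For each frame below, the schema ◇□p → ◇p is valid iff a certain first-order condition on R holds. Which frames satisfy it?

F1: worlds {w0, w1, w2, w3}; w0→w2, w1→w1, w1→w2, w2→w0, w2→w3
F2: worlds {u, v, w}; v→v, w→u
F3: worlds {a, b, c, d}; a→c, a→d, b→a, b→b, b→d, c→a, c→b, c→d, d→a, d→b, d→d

F3

The schema corresponds to a generalized confluence (Geach) condition: ∀x ∀y (xRy → ∃w (yRw ∧ xRw)).
F1: fails — w0Rw2 but no w with w2Rw and w0Rw.
F2: fails — wRu but no t with uRt and wRt.
F3: holds.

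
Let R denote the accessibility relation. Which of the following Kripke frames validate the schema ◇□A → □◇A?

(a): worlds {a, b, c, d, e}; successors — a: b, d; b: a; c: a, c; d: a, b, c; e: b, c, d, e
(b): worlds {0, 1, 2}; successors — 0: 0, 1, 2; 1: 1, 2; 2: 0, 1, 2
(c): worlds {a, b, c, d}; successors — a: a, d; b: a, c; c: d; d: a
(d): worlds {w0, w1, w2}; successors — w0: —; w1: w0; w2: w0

(b), (c)

The schema corresponds to convergence: ∀x ∀y ∀z (Rxy ∧ Rxz → ∃w (Ryw ∧ Rzw)).
(a): fails — Rcc and Rca but c and a have no common successor.
(b): condition met.
(c): condition met.
(d): fails — Rw1w0 and Rw1w0 but w0 and w0 have no common successor.
Valid on: (b), (c).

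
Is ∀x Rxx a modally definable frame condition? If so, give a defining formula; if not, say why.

Yes: it is reflexivity, defined by the T schema □r → r.
Suppose □r→r is valid. At any x set V(r)={w : Rxw}. Then □r holds at x, so r holds at x, i.e. Rxx.

Yes — defined by □r → r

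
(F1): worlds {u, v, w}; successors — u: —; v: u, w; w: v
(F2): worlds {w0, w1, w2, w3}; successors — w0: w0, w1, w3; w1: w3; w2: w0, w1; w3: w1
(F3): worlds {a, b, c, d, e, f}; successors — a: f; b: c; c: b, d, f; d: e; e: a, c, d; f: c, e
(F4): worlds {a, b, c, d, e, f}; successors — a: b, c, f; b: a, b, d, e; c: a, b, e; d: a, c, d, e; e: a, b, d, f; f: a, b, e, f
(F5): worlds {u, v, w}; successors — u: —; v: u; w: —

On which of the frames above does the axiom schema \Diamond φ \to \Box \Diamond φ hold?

Frame correspondent (Sahlqvist): \forall x \forall y \forall z (Rxy \wedge Rxz \to Ryz) — i.e. the Euclidean property.
(F1): fails — Rvu and Rvu but not Ruu.
(F2): fails — Rw0w1 and Rw0w1 but not Rw1w1.
(F3): fails — Raf and Raf but not Rff.
(F4): fails — Rab and Raf but not Rbf.
(F5): fails — Rvu and Rvu but not Ruu.

none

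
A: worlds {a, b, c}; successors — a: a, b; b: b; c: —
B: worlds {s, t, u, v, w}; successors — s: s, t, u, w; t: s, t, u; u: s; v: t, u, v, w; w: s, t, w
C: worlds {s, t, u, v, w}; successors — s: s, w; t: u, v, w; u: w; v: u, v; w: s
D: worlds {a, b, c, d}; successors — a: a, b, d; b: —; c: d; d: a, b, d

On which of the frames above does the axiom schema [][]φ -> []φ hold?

This is the axiom for density; its first-order frame correspondent is forall x forall y (Rxy -> exists z (Rxz & Rzy)).
A: ✓.
B: ✓.
C: fails — Ruw but no z with Ruz and Rzw.
D: ✓.

A, B, D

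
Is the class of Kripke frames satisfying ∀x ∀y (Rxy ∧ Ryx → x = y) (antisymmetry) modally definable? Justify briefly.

If a class were modally definable it would be closed under surjective bounded morphisms (Goldblatt–Thomason).
The 8-cycle (worlds w0,w1,w2,w3,w4,w5,w6,w7 with w0→w1→w2→w3→w4→w5→w6→w7→w0) is antisymmetric. Sending even-indexed worlds to • and odd-indexed worlds to ∘ is a surjective bounded morphism onto the two-world frame with •↔∘, which is not antisymmetric.
Hence antisymmetry is not modally definable.

Not modally definable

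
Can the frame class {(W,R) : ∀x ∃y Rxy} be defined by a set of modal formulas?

The condition is seriality. A defining modal formula is □q → ◇q.
Suppose □q→◇q is valid. At any x set V(q)=W. Then □q at x, so ◇q at x, so x has a successor.

Yes, by □q → ◇q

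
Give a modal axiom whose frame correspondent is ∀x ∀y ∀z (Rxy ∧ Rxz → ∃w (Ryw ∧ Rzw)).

A defining formula is ◇□r → □◇r (the .2 axiom).
Suppose ◇□r→□◇r is valid. Take Rxy, Rxz and set V(r)={w : Ryw}. Then □r at y so ◇□r at x, so □◇r at x, so ◇r at z, giving w with Rzw and Ryw.

◇□r → □◇r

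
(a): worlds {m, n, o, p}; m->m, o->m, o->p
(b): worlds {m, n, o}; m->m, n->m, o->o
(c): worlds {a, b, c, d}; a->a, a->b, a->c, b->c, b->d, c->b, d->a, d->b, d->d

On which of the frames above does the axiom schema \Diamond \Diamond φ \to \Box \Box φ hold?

(a), (b)

Frame correspondent (Sahlqvist): \forall x \forall y \forall z ((x R^2 y \wedge x R^2 z) \to \exists w (y = w \wedge z = w)) — i.e. a generalized confluence (Geach) condition.
(a): condition met.
(b): condition met.
(c): fails — aR²a, aR²b but a ≠ b.
Valid on: (a), (b).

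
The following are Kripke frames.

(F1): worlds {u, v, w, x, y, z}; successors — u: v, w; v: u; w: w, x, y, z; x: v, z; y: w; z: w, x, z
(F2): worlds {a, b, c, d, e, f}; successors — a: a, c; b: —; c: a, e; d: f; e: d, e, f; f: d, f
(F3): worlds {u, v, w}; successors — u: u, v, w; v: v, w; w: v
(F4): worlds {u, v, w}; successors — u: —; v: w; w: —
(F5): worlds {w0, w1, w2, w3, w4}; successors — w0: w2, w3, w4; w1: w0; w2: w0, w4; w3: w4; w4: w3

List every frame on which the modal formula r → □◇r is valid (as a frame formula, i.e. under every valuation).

none

Frame correspondent (Sahlqvist): ∀x ∀y (Rxy → Ryx) — i.e. symmetry.
(F1): fails — Ruw but not Rwu.
(F2): fails — Red but not Rde.
(F3): fails — Ruv but not Rvu.
(F4): fails — Rvw but not Rwv.
(F5): fails — Rw1w0 but not Rw0w1.
Valid on no frame.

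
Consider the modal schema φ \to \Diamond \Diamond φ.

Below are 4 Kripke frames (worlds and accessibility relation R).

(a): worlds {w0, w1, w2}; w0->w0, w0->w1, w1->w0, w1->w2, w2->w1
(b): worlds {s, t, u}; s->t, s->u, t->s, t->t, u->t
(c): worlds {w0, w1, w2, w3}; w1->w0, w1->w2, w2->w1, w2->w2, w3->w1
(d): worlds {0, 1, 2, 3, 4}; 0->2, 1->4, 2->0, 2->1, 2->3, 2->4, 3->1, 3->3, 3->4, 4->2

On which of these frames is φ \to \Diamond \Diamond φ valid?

This is the axiom for a generalized confluence (Geach) condition; its first-order frame correspondent is \forall x \exists w (x = w \wedge x R^2 w).
(a): condition met.
(b): fails — at u but no w with u=w and uR²w.
(c): fails — at w0 but no w with w0=w and w0R²w.
(d): fails — at 1 but no w with 1=w and 1R²w.

(a)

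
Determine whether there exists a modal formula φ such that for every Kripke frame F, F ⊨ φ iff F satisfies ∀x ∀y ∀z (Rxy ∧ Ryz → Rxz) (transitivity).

Definable; □q → □□q defines it

This is a Sahlqvist condition; the 4 axiom □q → □□q defines it.
Suppose □q→□□q is valid. Take Rxy, Ryz and set V(q)={w : Rxw}. Then □q at x, so □□q at x, so □q at y, so q at z, i.e. Rxz.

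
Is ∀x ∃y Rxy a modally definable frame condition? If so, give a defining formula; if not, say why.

Definable; □r → ◇r defines it

This is a Sahlqvist condition; the D axiom □r → ◇r defines it.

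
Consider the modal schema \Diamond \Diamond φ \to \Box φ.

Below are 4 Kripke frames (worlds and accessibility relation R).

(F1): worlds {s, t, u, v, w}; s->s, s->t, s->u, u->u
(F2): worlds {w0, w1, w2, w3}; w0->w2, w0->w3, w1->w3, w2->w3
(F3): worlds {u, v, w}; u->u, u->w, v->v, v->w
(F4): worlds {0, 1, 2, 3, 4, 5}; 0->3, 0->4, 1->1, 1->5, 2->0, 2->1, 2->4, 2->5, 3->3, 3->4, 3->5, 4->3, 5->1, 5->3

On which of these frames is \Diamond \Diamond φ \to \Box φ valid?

none

This is the axiom for a generalized confluence (Geach) condition; its first-order frame correspondent is \forall x \forall y \forall z ((x R^2 y \wedge xRz) \to \exists w (y = w \wedge z = w)).
(F1): fails — sR²s, sRt but s ≠ t.
(F2): fails — w0R²w3, w0Rw2 but w3 ≠ w2.
(F3): fails — uR²u, uRw but u ≠ w.
(F4): fails — 0R²3, 0R4 but 3 ≠ 4.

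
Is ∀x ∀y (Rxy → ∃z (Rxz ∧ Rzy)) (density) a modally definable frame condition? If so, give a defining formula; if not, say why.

Definable; □□r → □r defines it

This is a Sahlqvist condition; the C4 axiom □□r → □r defines it.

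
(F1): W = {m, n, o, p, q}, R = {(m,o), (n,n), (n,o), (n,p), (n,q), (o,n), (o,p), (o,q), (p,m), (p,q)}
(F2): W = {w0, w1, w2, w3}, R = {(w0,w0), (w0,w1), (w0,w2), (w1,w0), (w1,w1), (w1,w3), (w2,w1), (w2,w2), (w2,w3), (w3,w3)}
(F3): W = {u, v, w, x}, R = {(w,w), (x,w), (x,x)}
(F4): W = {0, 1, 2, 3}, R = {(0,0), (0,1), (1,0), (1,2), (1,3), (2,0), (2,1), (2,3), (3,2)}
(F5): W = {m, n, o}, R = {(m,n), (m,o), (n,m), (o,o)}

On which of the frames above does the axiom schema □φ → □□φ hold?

This is the axiom for transitivity; its first-order frame correspondent is ∀x ∀y ∀z (Rxy ∧ Ryz → Rxz).
(F1): fails — Ron and Rno but not Roo.
(F2): fails — Rw1w0 and Rw0w2 but not Rw1w2.
(F3): condition met.
(F4): fails — R10 and R01 but not R11.
(F5): fails — Rnm and Rmo but not Rno.

(F3)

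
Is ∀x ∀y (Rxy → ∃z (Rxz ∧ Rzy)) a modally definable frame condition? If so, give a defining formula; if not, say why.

Definable; □□p → □p defines it

This is a Sahlqvist condition; the C4 axiom □□p → □p defines it.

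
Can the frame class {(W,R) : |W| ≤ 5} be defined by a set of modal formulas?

Not definable by any modal formula

Modal frame validity is preserved under disjoint unions.
Any modal formula valid on each of 6 disjoint one-world frames is valid on their disjoint union (validity is preserved under disjoint unions). Each one-world frame has |W|=1≤5, but the union has |W|=6.
So the class is not modally definable.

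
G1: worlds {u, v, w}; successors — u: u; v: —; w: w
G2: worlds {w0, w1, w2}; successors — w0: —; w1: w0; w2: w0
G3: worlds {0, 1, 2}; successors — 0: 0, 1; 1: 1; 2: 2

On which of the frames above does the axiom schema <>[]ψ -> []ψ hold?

G1

The schema corresponds to the Euclidean property: forall x forall y forall z (Rxy & Rxz -> Ryz).
G1: condition met.
G2: fails — Rw1w0 and Rw1w0 but not Rw0w0.
G3: fails — R01 and R00 but not R10.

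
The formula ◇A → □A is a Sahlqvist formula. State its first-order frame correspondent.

partial functionality: ∀x ∀y ∀z (Rxy ∧ Rxz → y = z)

Suppose ◇A→□A is valid. Take Rxy, Rxz and set V(A)={y}. Then ◇A at x, so □A at x, so A at z, i.e. z=y.
The converse is a direct semantic check.
So the correspondent is partial functionality.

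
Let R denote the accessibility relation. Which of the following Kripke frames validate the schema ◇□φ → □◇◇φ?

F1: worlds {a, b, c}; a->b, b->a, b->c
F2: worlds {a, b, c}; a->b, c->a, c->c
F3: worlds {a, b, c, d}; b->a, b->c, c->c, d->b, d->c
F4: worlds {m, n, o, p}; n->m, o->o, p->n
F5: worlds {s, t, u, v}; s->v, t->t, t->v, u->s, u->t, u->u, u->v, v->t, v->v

F5

This is the axiom for a generalized confluence (Geach) condition; its first-order frame correspondent is ∀x ∀y ∀z ((xRy ∧ xRz) → ∃w (yRw ∧ zR²w)).
F1: fails — aRb, aRb but no w with bRw and bR²w.
F2: fails — aRb, aRb but no w with bRw and bR²w.
F3: fails — bRa, bRa but no w with aRw and aR²w.
F4: fails — nRm, nRm but no w with mRw and mR²w.
F5: holds.
Valid on: F5.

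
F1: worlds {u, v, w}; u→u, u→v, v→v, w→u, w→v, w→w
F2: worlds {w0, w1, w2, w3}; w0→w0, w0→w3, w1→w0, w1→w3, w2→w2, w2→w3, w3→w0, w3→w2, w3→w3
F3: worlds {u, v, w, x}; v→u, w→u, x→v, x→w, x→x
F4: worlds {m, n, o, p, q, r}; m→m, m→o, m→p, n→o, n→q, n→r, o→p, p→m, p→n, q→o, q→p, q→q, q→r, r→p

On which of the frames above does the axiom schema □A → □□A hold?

The schema corresponds to transitivity: ∀x ∀y ∀z (Rxy ∧ Ryz → Rxz).
F1: ✓.
F2: fails — Rw1w3 and Rw3w2 but not Rw1w2.
F3: fails — Rxw and Rwu but not Rxu.
F4: fails — Rnr and Rrp but not Rnp.
Valid on: F1.

F1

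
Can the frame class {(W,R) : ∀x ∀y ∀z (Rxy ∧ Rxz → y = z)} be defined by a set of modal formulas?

Yes: it is partial functionality, defined by the CD schema ◇q → □q.

Yes — defined by ◇q → □q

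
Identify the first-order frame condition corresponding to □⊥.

emptiness of R

□⊥ is valid iff no world has any successor (otherwise □⊥ fails at any world with one).
Conversely, any frame satisfying ∀x ∀y ¬Rxy validates the schema.
Frame condition: ∀x ∀y ¬Rxy.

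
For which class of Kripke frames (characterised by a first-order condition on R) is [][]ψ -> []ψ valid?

density: forall x forall y (Rxy -> exists z (Rxz & Rzy))

Suppose □□ψ→□ψ is valid. Take Rxy and set V(ψ)={w : xR²w}. Then □□ψ at x, so □ψ at x, so ψ at y, i.e. ∃z(Rxz∧Rzy).
Conversely, on a frame with density the schema holds at every world under every valuation.
Frame condition: forall x forall y (Rxy -> exists z (Rxz & Rzy)).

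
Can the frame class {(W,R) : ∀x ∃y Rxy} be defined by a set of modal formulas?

Definable; □p → ◇p defines it

This is a Sahlqvist condition; the D axiom □p → ◇p defines it.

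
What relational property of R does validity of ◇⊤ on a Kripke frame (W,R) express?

seriality

◇⊤ holds at w iff w has a successor, so frame-validity of ◇⊤ is exactly seriality. Equivalently via □φ → ◇φ:
Suppose □φ→◇φ is valid. At any x set V(φ)=W. Then □φ at x, so ◇φ at x, so x has a successor.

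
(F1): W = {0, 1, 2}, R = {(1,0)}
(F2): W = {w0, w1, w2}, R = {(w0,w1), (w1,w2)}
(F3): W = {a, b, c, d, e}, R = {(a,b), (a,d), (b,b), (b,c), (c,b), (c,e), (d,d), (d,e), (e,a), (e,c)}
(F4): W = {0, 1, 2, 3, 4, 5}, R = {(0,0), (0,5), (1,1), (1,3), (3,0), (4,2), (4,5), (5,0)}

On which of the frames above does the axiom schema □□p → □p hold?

none

The schema corresponds to density: ∀x ∀y (Rxy → ∃z (Rxz ∧ Rzy)).
(F1): fails — R10 but no z with R1z and Rz0.
(F2): fails — Rw1w2 but no z with Rw1z and Rzw2.
(F3): fails — Rea but no z with Rez and Rza.
(F4): fails — R45 but no z with R4z and Rz5.
Valid on no frame.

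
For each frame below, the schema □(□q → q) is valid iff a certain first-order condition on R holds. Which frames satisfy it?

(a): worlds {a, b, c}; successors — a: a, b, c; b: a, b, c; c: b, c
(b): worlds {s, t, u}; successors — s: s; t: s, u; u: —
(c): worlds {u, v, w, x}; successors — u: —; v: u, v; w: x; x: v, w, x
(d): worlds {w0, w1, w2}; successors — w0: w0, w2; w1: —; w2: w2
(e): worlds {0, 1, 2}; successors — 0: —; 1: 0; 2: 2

(a), (d)

This is the axiom for shift-reflexivity; its first-order frame correspondent is ∀x ∀y (Rxy → Ryy).
(a): satisfies the condition.
(b): fails — Rtu but not Ruu.
(c): fails — Rxw but not Rww.
(d): satisfies the condition.
(e): fails — R10 but not R00.
Valid on: (a), (d).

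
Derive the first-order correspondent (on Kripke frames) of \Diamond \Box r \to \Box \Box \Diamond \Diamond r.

This is a Sahlqvist (Geach-type) schema ◇^1□^1r → □^2◇^2r.
Minimal-valuation argument: fix x; take any y with xR^1y and any z with xR^2z. Set V(r) to the set of worlds R-reachable from y in exactly 1 step. Then □^1r holds at y, so the antecedent holds at x; validity forces ◇^2r at z, giving a w with zR^2w and yR^1w.
First-order correspondent: \forall x \forall y \forall z ((xRy \wedge x R^2 z) \to \exists w (yRw \wedge z R^2 w)).

\forall x \forall y \forall z ((xRy \wedge x R^2 z) \to \exists w (yRw \wedge z R^2 w))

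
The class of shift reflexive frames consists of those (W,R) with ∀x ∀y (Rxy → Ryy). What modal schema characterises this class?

A defining formula is □(□p → p) (the T□ axiom).

□(□p → p)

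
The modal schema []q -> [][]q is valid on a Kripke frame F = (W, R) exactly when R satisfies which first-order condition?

Transitivity

This is the 4 axiom.
It corresponds to transitivity: forall x forall y forall z (Rxy & Ryz -> Rxz).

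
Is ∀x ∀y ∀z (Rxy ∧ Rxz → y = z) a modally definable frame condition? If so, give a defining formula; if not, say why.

Yes — defined by ◇q → □q

This is a Sahlqvist condition; the CD axiom ◇q → □q defines it.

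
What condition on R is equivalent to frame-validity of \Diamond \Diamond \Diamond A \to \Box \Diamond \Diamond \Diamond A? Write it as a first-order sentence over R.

This is a Sahlqvist (Geach-type) schema ◇^3□^0A → □^1◇^3A.
First-order correspondent: \forall x \forall y \forall z ((x R^3 y \wedge xRz) \to \exists w (y = w \wedge z R^3 w)).

\forall x \forall y \forall z ((x R^3 y \wedge xRz) \to \exists w (y = w \wedge z R^3 w))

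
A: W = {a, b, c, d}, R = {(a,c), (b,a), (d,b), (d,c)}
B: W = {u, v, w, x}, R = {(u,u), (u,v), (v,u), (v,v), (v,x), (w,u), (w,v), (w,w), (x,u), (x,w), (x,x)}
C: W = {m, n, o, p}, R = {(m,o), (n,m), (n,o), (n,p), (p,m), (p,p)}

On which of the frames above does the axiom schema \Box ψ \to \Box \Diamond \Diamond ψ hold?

B

This is the axiom for a generalized confluence (Geach) condition; its first-order frame correspondent is \forall x \forall z (xRz \to \exists w (xRw \wedge z R^2 w)).
A: fails — aRc but no w with aRw and cR²w.
B: ✓.
C: fails — mRo but no w with mRw and oR²w.
Valid on: B.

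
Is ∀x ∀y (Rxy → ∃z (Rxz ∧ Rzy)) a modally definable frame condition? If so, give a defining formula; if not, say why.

Yes: it is density, defined by the C4 schema □□q → □q.
Suppose □□q→□q is valid. Take Rxy and set V(q)={w : xR²w}. Then □□q at x, so □q at x, so q at y, i.e. ∃z(Rxz∧Rzy).

Definable; □□q → □q defines it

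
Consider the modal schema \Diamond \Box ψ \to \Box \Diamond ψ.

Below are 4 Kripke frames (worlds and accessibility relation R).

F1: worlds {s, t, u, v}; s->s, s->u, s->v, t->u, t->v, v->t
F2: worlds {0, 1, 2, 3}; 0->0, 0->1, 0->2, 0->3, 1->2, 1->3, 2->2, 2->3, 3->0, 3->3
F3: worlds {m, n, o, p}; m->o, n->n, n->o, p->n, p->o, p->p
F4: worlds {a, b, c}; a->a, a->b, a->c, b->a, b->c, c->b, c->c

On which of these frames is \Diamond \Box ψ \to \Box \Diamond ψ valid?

F2, F4

This is the axiom for convergence; its first-order frame correspondent is \forall x \forall y \forall z (Rxy \wedge Rxz \to \exists w (Ryw \wedge Rzw)).
F1: fails — Rsv and Rsu but v and u have no common successor.
F2: condition met.
F3: fails — Rmo and Rmo but o and o have no common successor.
F4: condition met.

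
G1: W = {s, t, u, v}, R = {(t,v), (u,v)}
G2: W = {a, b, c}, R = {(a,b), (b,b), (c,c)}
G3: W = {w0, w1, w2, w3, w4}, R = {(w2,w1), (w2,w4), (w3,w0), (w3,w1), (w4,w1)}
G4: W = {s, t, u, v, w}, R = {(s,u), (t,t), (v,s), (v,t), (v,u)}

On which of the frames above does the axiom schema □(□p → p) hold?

G2

Frame correspondent (Sahlqvist): ∀x ∀y (Rxy → Ryy) — i.e. shift-reflexivity.
G1: fails — Ruv but not Rvv.
G2: condition met.
G3: fails — Rw2w4 but not Rw4w4.
G4: fails — Rvu but not Ruu.
Valid on: G2.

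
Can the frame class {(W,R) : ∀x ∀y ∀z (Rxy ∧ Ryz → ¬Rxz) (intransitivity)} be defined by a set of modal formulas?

Any modally definable frame class is closed under surjective bounded morphisms.
The 7-cycle (worlds a,b,c,d,e,f,g with a→b→c→d→e→f→g→a) is intransitive. Mapping every world to a single reflexive point • is a surjective bounded morphism; the reflexive point is not intransitive (R••∧R•• but R••).
Hence intransitivity is not modally definable.

No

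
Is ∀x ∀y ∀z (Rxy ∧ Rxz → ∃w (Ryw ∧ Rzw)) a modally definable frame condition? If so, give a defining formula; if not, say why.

Yes, by ◇□p → □◇p

The condition is convergence. A defining modal formula is ◇□p → □◇p.
Suppose ◇□p→□◇p is valid. Take Rxy, Rxz and set V(p)={w : Ryw}. Then □p at y so ◇□p at x, so □◇p at x, so ◇p at z, giving w with Rzw and Ryw.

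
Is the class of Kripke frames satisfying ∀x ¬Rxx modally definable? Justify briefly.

If a class were modally definable it would be closed under surjective bounded morphisms (Goldblatt–Thomason).
The 2-cycle (worlds w0,w1 with w0→w1→w0) is irreflexive, and the map sending every world to a single reflexive point • is a surjective bounded morphism (forth: every edge maps to (•,•); back: every world has a successor). So any modal formula valid on the 2-cycle is also valid on the reflexive point, which is not irreflexive.
So the class is not modally definable.

No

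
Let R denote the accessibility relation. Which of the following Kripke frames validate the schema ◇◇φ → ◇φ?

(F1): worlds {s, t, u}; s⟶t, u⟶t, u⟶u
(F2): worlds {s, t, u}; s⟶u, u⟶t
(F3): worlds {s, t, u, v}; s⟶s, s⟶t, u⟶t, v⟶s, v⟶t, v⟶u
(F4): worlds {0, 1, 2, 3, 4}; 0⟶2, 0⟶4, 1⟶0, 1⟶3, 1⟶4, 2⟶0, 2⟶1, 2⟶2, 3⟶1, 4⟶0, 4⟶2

(F1), (F3)

Frame correspondent (Sahlqvist): ∀x ∀y ∀z (Rxy ∧ Ryz → Rxz) — i.e. transitivity.
(F1): ✓.
(F2): fails — Rsu and Rut but not Rst.
(F3): ✓.
(F4): fails — R10 and R02 but not R12.
Valid on: (F1), (F3).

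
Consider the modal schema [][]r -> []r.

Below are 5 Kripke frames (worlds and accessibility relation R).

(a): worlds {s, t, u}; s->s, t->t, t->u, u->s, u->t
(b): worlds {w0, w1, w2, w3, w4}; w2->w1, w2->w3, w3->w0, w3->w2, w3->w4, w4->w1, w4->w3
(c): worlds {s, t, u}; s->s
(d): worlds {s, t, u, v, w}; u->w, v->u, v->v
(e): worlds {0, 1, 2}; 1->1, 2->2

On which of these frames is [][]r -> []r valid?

(a), (c), (e)

Frame correspondent (Sahlqvist): forall x forall y (Rxy -> exists z (Rxz & Rzy)) — i.e. density.
(a): satisfies the condition.
(b): fails — Rw3w2 but no z with Rw3z and Rzw2.
(c): satisfies the condition.
(d): fails — Ruw but no z with Ruz and Rzw.
(e): satisfies the condition.
Valid on: (a), (c), (e).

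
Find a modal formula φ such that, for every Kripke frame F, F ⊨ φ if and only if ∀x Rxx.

□q → q

A defining formula is □q → q (the T axiom).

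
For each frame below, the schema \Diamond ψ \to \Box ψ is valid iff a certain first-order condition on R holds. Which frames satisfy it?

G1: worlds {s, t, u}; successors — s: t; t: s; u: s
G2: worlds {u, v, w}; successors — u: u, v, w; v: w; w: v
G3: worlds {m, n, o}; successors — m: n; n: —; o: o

G1, G3

The schema corresponds to partial functionality: \forall x \forall y \forall z (Rxy \wedge Rxz \to y = z).
G1: satisfies the condition.
G2: fails — u sees both u and v.
G3: satisfies the condition.
Valid on: G1, G3.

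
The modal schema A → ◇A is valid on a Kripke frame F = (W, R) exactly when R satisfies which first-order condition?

reflexivity

Replacing A by ¬A and contraposing gives the equivalent schema □A → A.
Suppose □A→A is valid. At any x set V(A)={w : Rxw}. Then □A holds at x, so A holds at x, i.e. Rxx.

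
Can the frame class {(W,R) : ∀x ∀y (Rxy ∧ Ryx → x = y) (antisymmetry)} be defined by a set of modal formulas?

No — not modally definable

If a class were modally definable it would be closed under surjective bounded morphisms (Goldblatt–Thomason).
The 6-cycle (worlds a,b,c,d,e,f with a→b→c→d→e→f→a) is antisymmetric. Sending even-indexed worlds to a and odd-indexed worlds to b is a surjective bounded morphism onto the two-world frame with a↔b, which is not antisymmetric.
Hence antisymmetry is not modally definable.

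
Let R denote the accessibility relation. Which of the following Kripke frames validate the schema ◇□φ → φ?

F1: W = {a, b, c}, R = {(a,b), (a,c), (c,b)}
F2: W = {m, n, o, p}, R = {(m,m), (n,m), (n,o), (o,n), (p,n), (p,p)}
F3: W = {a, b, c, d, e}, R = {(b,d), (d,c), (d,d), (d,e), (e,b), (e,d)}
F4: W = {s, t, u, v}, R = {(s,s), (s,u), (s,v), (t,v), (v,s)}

Frame correspondent (Sahlqvist): ∀x ∀y (Rxy → Ryx) — i.e. symmetry.
F1: fails — Rac but not Rca.
F2: fails — Rpn but not Rnp.
F3: fails — Reb but not Rbe.
F4: fails — Rtv but not Rvt.
Valid on no frame.

none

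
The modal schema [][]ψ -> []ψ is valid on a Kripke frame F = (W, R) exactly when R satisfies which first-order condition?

This schema is the C4 axiom.
Its frame correspondent is density — forall x forall y (Rxy -> exists z (Rxz & Rzy)).

Density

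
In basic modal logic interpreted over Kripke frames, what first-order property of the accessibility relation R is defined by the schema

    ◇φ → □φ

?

Suppose ◇φ→□φ is valid. Take Rxy, Rxz and set V(φ)={y}. Then ◇φ at x, so □φ at x, so φ at z, i.e. z=y.
Conversely, any frame satisfying ∀x ∀y ∀z (Rxy ∧ Rxz → y = z) validates the schema.
Frame condition: ∀x ∀y ∀z (Rxy ∧ Rxz → y = z).

Partial functionality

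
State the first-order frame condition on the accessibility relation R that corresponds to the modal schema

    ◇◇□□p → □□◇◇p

∀x ∀y ∀z ((xR²y ∧ xR²z) → ∃w (yR²w ∧ zR²w))

This is a Sahlqvist (Geach-type) schema ◇^2□^2p → □^2◇^2p.
First-order correspondent: ∀x ∀y ∀z ((xR²y ∧ xR²z) → ∃w (yR²w ∧ zR²w)).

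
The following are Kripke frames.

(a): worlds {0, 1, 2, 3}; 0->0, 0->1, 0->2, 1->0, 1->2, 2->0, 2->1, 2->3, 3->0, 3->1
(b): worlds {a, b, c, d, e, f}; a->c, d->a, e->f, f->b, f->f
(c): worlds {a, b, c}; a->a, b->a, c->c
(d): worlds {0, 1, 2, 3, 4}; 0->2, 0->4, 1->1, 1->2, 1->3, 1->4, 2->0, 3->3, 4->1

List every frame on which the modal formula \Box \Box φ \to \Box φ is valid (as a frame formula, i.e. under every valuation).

(c)

Frame correspondent (Sahlqvist): \forall x \forall y (Rxy \to \exists z (Rxz \wedge Rzy)) — i.e. density.
(a): fails — R23 but no z with R2z and Rz3.
(b): fails — Rac but no z with Raz and Rzc.
(c): holds.
(d): fails — R02 but no z with R0z and Rz2.
Valid on: (c).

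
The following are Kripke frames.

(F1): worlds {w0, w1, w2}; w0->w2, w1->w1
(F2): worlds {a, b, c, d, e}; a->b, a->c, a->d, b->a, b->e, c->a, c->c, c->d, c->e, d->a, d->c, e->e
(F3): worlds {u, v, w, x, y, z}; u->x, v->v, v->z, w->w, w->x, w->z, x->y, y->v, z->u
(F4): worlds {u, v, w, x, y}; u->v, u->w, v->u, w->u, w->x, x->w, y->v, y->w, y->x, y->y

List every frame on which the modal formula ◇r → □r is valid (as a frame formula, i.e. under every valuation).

(F1)

Frame correspondent (Sahlqvist): ∀x ∀y ∀z (Rxy ∧ Rxz → y = z) — i.e. partial functionality.
(F1): holds.
(F2): fails — a sees both b and c.
(F3): fails — v sees both v and z.
(F4): fails — u sees both v and w.
Valid on: (F1).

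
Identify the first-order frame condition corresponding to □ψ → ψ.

Reflexivity

Suppose □ψ→ψ is valid. At any x set V(ψ)={w : Rxw}. Then □ψ holds at x, so ψ holds at x, i.e. Rxx.
Conversely, on a frame with reflexivity the schema holds at every world under every valuation.
So the correspondent is reflexivity.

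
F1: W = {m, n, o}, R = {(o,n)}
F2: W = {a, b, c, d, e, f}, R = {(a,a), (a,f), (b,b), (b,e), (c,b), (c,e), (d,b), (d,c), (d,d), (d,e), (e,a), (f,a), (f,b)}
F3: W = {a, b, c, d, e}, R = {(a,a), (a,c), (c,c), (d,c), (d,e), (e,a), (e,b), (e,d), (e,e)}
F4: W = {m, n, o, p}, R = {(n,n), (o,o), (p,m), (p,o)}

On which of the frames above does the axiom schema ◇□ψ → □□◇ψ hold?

This is the axiom for a generalized confluence (Geach) condition; its first-order frame correspondent is ∀x ∀y ∀z ((xRy ∧ xR²z) → ∃w (yRw ∧ zRw)).
F1: ✓.
F2: fails — aRa, aR²b but no w with aRw and bRw.
F3: fails — dRc, dR²b but no w with cRw and bRw.
F4: fails — pRm, pR²o but no w with mRw and oRw.

F1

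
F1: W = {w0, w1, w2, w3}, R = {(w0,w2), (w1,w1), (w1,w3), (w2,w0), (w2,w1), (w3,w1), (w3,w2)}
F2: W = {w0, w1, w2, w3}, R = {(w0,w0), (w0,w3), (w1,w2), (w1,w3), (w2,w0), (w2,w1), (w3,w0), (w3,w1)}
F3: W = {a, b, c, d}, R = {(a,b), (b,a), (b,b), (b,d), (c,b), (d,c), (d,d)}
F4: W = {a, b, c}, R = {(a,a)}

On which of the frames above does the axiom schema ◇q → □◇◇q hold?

F2, F4

Frame correspondent (Sahlqvist): ∀x ∀y ∀z ((xRy ∧ xRz) → ∃w (y = w ∧ zR²w)) — i.e. a generalized confluence (Geach) condition.
F1: fails — w2Rw0, w2Rw1 but no w with w0=w and w1R²w.
F2: condition met.
F3: fails — bRa, bRd but no w with a=w and dR²w.
F4: condition met.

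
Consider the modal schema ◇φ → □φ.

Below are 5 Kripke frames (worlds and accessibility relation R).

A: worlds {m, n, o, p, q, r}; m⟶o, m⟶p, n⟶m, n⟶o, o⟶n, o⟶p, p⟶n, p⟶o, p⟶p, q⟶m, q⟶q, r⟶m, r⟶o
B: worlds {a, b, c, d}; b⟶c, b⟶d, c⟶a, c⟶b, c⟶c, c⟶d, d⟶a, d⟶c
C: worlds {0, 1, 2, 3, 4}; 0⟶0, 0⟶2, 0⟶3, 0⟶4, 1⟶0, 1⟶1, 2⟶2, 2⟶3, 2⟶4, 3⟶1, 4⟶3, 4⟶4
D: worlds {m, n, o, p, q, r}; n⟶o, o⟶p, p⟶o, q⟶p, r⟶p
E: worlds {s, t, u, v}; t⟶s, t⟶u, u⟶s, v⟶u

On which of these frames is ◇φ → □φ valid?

D

Frame correspondent (Sahlqvist): ∀x ∀y ∀z (Rxy ∧ Rxz → y = z) — i.e. partial functionality.
A: fails — m sees both o and p.
B: fails — b sees both c and d.
C: fails — 0 sees both 0 and 2.
D: holds.
E: fails — t sees both s and u.
Valid on: D.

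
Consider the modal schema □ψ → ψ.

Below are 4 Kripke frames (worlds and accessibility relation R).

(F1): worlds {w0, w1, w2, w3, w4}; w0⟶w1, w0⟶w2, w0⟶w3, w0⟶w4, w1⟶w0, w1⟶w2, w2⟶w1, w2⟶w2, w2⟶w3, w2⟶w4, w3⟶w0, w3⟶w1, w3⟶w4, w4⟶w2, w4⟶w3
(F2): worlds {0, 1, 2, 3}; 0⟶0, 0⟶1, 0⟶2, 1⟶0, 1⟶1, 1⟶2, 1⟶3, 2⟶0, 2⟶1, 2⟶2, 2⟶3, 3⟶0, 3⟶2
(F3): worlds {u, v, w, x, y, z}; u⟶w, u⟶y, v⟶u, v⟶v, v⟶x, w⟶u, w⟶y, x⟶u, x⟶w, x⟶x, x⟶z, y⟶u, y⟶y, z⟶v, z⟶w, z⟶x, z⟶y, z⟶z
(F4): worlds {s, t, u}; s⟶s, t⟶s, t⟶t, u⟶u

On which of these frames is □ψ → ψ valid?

(F4)

This is the axiom for reflexivity; its first-order frame correspondent is ∀x Rxx.
(F1): fails — world w0 does not see itself.
(F2): fails — world 3 does not see itself.
(F3): fails — world u does not see itself.
(F4): satisfies the condition.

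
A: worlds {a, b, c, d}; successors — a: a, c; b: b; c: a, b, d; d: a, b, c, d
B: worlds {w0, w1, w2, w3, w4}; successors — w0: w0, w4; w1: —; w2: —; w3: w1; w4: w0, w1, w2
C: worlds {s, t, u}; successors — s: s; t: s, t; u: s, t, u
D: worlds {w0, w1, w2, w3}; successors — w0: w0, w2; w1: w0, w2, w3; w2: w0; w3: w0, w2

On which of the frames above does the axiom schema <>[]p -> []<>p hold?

C, D

The schema corresponds to convergence: forall x forall y forall z (Rxy & Rxz -> exists w (Ryw & Rzw)).
A: fails — Rcb and Rca but b and a have no common successor.
B: fails — Rw3w1 and Rw3w1 but w1 and w1 have no common successor.
C: ✓.
D: ✓.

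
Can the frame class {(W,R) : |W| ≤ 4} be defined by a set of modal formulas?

Not modally definable

If a class were modally definable it would be closed under disjoint unions (Goldblatt–Thomason).
Any modal formula valid on each of 5 disjoint one-world frames is valid on their disjoint union (validity is preserved under disjoint unions). Each one-world frame has |W|=1≤4, but the union has |W|=5.
Hence having at most 4 worlds is not modally definable.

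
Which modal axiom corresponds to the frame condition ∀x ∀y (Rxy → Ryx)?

p → □◇p

The condition is symmetry. The B schema p → □◇p defines it.
Suppose p→□◇p is valid. Take Rxy and set V(p)={x}. Then p at x, so □◇p at x, so ◇p at y, so some z with Ryz has p; z=x, i.e. Ryx.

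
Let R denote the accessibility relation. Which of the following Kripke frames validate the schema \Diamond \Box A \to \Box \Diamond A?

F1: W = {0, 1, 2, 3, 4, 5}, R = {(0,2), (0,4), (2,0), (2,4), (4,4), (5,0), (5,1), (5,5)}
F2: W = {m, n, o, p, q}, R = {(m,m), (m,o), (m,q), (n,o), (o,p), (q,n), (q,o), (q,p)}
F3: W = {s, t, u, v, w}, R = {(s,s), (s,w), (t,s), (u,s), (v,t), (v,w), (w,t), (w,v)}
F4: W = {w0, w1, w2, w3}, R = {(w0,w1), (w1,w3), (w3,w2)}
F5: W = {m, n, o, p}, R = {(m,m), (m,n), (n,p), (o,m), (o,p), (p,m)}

The schema corresponds to convergence: \forall x \forall y \forall z (Rxy \wedge Rxz \to \exists w (Ryw \wedge Rzw)).
F1: fails — R55 and R50 but 5 and 0 have no common successor.
F2: fails — Rmo and Rmm but o and m have no common successor.
F3: fails — Rsw and Rss but w and s have no common successor.
F4: fails — Rw3w2 and Rw3w2 but w2 and w2 have no common successor.
F5: fails — Rmm and Rmn but m and n have no common successor.
Valid on no frame.

none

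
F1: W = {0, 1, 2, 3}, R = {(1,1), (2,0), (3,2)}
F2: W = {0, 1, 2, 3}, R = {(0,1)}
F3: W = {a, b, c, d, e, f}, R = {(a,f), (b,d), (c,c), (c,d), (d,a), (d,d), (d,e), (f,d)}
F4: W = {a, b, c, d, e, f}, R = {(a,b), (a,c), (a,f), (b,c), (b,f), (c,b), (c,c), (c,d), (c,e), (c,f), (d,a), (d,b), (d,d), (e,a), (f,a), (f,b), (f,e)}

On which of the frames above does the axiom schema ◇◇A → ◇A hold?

F2

This is the axiom for transitivity; its first-order frame correspondent is ∀x ∀y ∀z (Rxy ∧ Ryz → Rxz).
F1: fails — R32 and R20 but not R30.
F2: holds.
F3: fails — Rcd and Rde but not Rce.
F4: fails — Rbc and Rcd but not Rbd.
Valid on: F2.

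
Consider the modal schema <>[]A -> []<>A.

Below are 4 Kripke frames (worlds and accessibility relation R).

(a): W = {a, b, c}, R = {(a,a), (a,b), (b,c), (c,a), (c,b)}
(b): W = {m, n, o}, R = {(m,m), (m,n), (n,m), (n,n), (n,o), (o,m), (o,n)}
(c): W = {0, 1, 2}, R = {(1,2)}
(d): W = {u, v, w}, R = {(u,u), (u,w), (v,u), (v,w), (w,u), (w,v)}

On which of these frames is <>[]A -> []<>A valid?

This is the axiom for convergence; its first-order frame correspondent is forall x forall y forall z (Rxy & Rxz -> exists w (Ryw & Rzw)).
(a): fails — Rab and Raa but b and a have no common successor.
(b): satisfies the condition.
(c): fails — R12 and R12 but 2 and 2 have no common successor.
(d): satisfies the condition.

(b), (d)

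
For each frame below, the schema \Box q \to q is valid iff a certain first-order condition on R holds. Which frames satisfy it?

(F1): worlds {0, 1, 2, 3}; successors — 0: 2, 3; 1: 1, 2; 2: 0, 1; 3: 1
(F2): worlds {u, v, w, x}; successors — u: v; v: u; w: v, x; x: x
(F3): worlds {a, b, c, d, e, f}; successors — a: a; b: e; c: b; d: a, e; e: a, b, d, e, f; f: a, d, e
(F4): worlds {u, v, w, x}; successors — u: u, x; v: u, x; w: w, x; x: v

none

This is the axiom for reflexivity; its first-order frame correspondent is \forall x Rxx.
(F1): fails — world 0 does not see itself.
(F2): fails — world u does not see itself.
(F3): fails — world b does not see itself.
(F4): fails — world v does not see itself.
Valid on no frame.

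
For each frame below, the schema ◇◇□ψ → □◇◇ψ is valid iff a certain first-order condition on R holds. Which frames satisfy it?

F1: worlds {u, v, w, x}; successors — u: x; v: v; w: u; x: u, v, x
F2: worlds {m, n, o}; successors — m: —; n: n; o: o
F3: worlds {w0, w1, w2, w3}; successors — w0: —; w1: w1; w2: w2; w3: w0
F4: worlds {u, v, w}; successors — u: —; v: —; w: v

F2, F3, F4

This is the axiom for a generalized confluence (Geach) condition; its first-order frame correspondent is ∀x ∀y ∀z ((xR²y ∧ xRz) → ∃w (yRw ∧ zR²w)).
F1: fails — xR²u, xRv but no t with uRt and vR²t.
F2: satisfies the condition.
F3: satisfies the condition.
F4: satisfies the condition.
Valid on: F2, F3, F4.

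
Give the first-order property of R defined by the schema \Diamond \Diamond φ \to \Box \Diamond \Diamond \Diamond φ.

\forall x \forall y \forall z ((x R^2 y \wedge xRz) \to \exists w (y = w \wedge z R^3 w))

This is a Sahlqvist (Geach-type) schema ◇^2□^0φ → □^1◇^3φ.
Minimal-valuation argument: fix x; take any y with xR^2y and any z with xR^1z. Set V(φ) to the set of worlds R-reachable from y in exactly 0 steps. Then □^0φ holds at y, so the antecedent holds at x; validity forces ◇^3φ at z, giving a w with zR^3w and yR^0w.
First-order correspondent: \forall x \forall y \forall z ((x R^2 y \wedge xRz) \to \exists w (y = w \wedge z R^3 w)).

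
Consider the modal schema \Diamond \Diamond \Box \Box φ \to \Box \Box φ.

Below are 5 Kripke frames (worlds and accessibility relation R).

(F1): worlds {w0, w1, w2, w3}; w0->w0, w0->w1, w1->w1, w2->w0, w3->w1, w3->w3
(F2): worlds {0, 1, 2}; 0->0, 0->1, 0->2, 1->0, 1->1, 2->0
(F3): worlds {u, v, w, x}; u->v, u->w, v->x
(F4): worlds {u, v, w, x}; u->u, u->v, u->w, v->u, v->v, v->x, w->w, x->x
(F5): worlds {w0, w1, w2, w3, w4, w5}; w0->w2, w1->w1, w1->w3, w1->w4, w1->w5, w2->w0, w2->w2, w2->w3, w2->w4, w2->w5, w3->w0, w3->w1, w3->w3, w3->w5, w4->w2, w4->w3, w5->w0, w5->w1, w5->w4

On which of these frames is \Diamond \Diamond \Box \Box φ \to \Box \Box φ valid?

The schema corresponds to a generalized confluence (Geach) condition: \forall x \forall y \forall z ((x R^2 y \wedge x R^2 z) \to \exists w (y R^2 w \wedge z = w)).
(F1): fails — w0R²w1, w0R²w0 but no w with w1R²w and w0=w.
(F2): ✓.
(F3): fails — uR²x, uR²x but no t with xR²t and x=t.
(F4): fails — uR²w, uR²u but no t with wR²t and u=t.
(F5): fails — w0R²w5, w0R²w0 but no w with w5R²w and w0=w.

(F2)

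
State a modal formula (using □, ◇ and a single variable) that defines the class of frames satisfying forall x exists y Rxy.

This is seriality; the standard corresponding axiom is D: □q → ◇q.
Suppose □q→◇q is valid. At any x set V(q)=W. Then □q at x, so ◇q at x, so x has a successor.

□q → ◇q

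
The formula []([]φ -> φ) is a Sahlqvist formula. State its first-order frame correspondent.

shift-reflexivity

Suppose □(□φ→φ) is valid. Take Rxy and set V(φ)={w : Ryw}. Then at y, □φ holds; since □(□φ→φ) at x, □φ→φ at y, so φ at y, i.e. Ryy.
The converse is a direct semantic check.
Frame condition: forall x forall y (Rxy -> Ryy).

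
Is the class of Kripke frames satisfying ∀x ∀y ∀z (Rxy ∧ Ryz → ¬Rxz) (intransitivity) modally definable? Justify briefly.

Not definable by any modal formula

Modal frame validity is preserved under surjective bounded morphisms.
The 5-cycle (worlds w0,w1,w2,w3,w4 with w0→w1→w2→w3→w4→w0) is intransitive. Mapping every world to a single reflexive point • is a surjective bounded morphism; the reflexive point is not intransitive (R••∧R•• but R••).
So the class is not modally definable.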